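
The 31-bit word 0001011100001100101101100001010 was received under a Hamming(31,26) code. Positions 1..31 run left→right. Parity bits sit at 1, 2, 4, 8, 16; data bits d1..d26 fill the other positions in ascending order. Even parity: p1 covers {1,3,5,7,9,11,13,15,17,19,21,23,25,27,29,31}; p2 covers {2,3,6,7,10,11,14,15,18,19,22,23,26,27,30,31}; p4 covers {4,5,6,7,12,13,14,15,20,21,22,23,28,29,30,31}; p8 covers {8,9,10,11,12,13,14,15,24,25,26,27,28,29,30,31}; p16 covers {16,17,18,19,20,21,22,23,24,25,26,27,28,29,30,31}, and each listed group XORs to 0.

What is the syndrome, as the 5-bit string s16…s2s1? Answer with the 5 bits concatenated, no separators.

11011

s1 (pos 1,3,5,7,9,11,13,15,17,19,21,23,25,27,29,31): 0⊕0⊕0⊕1⊕0⊕0⊕1⊕0⊕1⊕1⊕0⊕1⊕0⊕0⊕0⊕0 = 1
s2 (pos 2,3,6,7,10,11,14,15,18,19,22,23,26,27,30,31): 0⊕0⊕1⊕1⊕0⊕0⊕1⊕0⊕0⊕1⊕1⊕1⊕0⊕0⊕1⊕0 = 1
s4 (pos 4,5,6,7,12,13,14,15,20,21,22,23,28,29,30,31): 1⊕0⊕1⊕1⊕0⊕1⊕1⊕0⊕1⊕0⊕1⊕1⊕1⊕0⊕1⊕0 = 0
s8 (pos 8,9,10,11,12,13,14,15,24,25,26,27,28,29,30,31): 1⊕0⊕0⊕0⊕0⊕1⊕1⊕0⊕0⊕0⊕0⊕0⊕1⊕0⊕1⊕0 = 1
s16 (pos 16,17,18,19,20,21,22,23,24,25,26,27,28,29,30,31): 0⊕1⊕0⊕1⊕1⊕0⊕1⊕1⊕0⊕0⊕0⊕0⊕1⊕0⊕1⊕0 = 1
Syndrome s16…s1 = 11011 → error at position 27.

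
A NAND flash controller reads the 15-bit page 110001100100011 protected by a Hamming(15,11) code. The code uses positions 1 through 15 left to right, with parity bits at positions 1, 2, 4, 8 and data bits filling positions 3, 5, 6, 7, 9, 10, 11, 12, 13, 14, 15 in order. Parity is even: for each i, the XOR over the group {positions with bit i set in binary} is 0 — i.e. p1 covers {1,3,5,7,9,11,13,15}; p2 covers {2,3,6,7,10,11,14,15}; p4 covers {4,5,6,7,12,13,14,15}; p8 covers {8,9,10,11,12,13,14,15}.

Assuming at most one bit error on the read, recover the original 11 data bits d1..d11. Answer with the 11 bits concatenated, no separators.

00111100011

s1 (pos 1,3,5,7,9,11,13,15): 1⊕0⊕0⊕1⊕0⊕0⊕0⊕1 = 1
s2 (pos 2,3,6,7,10,11,14,15): 1⊕0⊕1⊕1⊕1⊕0⊕1⊕1 = 0
s4 (pos 4,5,6,7,12,13,14,15): 0⊕0⊕1⊕1⊕0⊕0⊕1⊕1 = 0
s8 (pos 8,9,10,11,12,13,14,15): 0⊕0⊕1⊕0⊕0⊕0⊕1⊕1 = 1
Syndrome s8…s1 = 1001 → error at position 9.
Flip position 9: 110001100100011 → 110001101100011
Read data bits from positions 3,5,6,7,9,10,11,12,13,14,15: 00111100011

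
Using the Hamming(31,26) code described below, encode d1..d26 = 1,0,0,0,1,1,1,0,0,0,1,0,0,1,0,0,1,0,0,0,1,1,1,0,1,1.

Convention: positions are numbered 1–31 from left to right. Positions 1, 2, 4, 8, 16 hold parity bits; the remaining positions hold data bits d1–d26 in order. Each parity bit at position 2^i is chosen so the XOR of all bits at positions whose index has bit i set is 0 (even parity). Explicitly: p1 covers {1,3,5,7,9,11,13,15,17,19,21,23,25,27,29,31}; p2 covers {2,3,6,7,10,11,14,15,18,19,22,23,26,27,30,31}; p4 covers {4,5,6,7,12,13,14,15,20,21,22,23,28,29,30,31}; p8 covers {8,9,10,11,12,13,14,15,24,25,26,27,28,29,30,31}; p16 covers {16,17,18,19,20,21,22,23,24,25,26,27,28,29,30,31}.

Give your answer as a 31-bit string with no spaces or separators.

1011000111100011001001000111011

Place data at non-parity positions: p1 p2 1 p4 0 0 0 p8 1 1 1 0 0 0 1 p16 0 0 1 0 0 1 0 0 0 1 1 1 0 1 1
p1 (pos 1,3,5,7,9,11,13,15,17,19,21,23,25,27,29,31): XOR of data positions = 1⊕0⊕0⊕1⊕1⊕0⊕1⊕0⊕1⊕0⊕0⊕0⊕1⊕0⊕1 = 1
p2 (pos 2,3,6,7,10,11,14,15,18,19,22,23,26,27,30,31): XOR of data positions = 1⊕0⊕0⊕1⊕1⊕0⊕1⊕0⊕1⊕1⊕0⊕1⊕1⊕1⊕1 = 0
p4 (pos 4,5,6,7,12,13,14,15,20,21,22,23,28,29,30,31): XOR of data positions = 0⊕0⊕0⊕0⊕0⊕0⊕1⊕0⊕0⊕1⊕0⊕1⊕0⊕1⊕1 = 1
p8 (pos 8,9,10,11,12,13,14,15,24,25,26,27,28,29,30,31): XOR of data positions = 1⊕1⊕1⊕0⊕0⊕0⊕1⊕0⊕0⊕1⊕1⊕1⊕0⊕1⊕1 = 1
p16 (pos 16,17,18,19,20,21,22,23,24,25,26,27,28,29,30,31): XOR of data positions = 0⊕0⊕1⊕0⊕0⊕1⊕0⊕0⊕0⊕1⊕1⊕1⊕0⊕1⊕1 = 1
Codeword: 1011000111100011001001000111011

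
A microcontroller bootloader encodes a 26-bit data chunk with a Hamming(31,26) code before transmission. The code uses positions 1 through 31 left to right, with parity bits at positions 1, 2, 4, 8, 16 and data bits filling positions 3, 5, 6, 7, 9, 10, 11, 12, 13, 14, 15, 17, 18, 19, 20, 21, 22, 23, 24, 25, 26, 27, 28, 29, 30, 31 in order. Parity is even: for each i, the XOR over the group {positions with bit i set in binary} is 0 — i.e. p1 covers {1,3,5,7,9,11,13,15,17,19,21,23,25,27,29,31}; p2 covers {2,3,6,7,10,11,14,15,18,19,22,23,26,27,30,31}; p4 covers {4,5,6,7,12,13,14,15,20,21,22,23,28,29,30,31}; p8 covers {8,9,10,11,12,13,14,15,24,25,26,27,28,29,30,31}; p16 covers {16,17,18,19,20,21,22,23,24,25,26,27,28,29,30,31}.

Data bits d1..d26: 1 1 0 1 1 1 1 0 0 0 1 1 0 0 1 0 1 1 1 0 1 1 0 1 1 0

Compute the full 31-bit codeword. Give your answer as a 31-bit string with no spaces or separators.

0010101111100011100101110110110

Place data at non-parity positions: p1 p2 1 p4 1 0 1 p8 1 1 1 0 0 0 1 p16 1 0 0 1 0 1 1 1 0 1 1 0 1 1 0
p1 (pos 1,3,5,7,9,11,13,15,17,19,21,23,25,27,29,31): XOR of data positions = 1⊕1⊕1⊕1⊕1⊕0⊕1⊕1⊕0⊕0⊕1⊕0⊕1⊕1⊕0 = 0
p2 (pos 2,3,6,7,10,11,14,15,18,19,22,23,26,27,30,31): XOR of data positions = 1⊕0⊕1⊕1⊕1⊕0⊕1⊕0⊕0⊕1⊕1⊕1⊕1⊕1⊕0 = 0
p4 (pos 4,5,6,7,12,13,14,15,20,21,22,23,28,29,30,31): XOR of data positions = 1⊕0⊕1⊕0⊕0⊕0⊕1⊕1⊕0⊕1⊕1⊕0⊕1⊕1⊕0 = 0
p8 (pos 8,9,10,11,12,13,14,15,24,25,26,27,28,29,30,31): XOR of data positions = 1⊕1⊕1⊕0⊕0⊕0⊕1⊕1⊕0⊕1⊕1⊕0⊕1⊕1⊕0 = 1
p16 (pos 16,17,18,19,20,21,22,23,24,25,26,27,28,29,30,31): XOR of data positions = 1⊕0⊕0⊕1⊕0⊕1⊕1⊕1⊕0⊕1⊕1⊕0⊕1⊕1⊕0 = 1
Codeword: 0010101111100011100101110110110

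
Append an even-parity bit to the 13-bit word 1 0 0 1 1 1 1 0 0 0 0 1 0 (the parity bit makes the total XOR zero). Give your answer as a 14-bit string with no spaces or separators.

10011110000100

XOR of the 13 data bits: 1⊕0⊕0⊕1⊕1⊕1⊕1⊕0⊕0⊕0⊕0⊕1⊕0 = 0
Parity bit = 0 (so all 14 bits XOR to 0).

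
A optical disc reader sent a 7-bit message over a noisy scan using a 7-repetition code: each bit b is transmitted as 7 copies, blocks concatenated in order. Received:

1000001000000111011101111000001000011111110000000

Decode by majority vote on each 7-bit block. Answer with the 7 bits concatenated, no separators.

Block 1 (1000001): 2 ones → 0
Block 2 (0000001): 1 one → 0
Block 3 (1101110): 5 ones → 1
Block 4 (1111000): 4 ones → 1
Block 5 (0010000): 1 one → 0
Block 6 (1111111): 7 ones → 1
Block 7 (0000000): 0 ones → 0

0011010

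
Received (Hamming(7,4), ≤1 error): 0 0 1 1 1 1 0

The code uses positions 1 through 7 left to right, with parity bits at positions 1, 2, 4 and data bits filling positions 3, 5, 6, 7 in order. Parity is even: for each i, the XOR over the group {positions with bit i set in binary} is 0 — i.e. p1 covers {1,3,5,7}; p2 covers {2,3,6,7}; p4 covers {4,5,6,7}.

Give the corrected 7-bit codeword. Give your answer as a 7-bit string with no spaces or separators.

s1 (pos 1,3,5,7): 0⊕1⊕1⊕0 = 0
s2 (pos 2,3,6,7): 0⊕1⊕1⊕0 = 0
s4 (pos 4,5,6,7): 1⊕1⊕1⊕0 = 1
Syndrome s4…s1 = 100 → error at position 4.
Flip position 4: 0011110 → 0010110

0010110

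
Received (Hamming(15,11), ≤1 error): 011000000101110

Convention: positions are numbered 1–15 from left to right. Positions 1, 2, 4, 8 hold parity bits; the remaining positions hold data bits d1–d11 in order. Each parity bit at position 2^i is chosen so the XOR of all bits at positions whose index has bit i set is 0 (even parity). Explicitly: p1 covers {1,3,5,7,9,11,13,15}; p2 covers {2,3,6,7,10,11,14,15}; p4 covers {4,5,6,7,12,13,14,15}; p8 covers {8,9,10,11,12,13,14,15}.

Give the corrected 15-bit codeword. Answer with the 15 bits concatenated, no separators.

s1 (pos 1,3,5,7,9,11,13,15): 0⊕1⊕0⊕0⊕0⊕0⊕1⊕0 = 0
s2 (pos 2,3,6,7,10,11,14,15): 1⊕1⊕0⊕0⊕1⊕0⊕1⊕0 = 0
s4 (pos 4,5,6,7,12,13,14,15): 0⊕0⊕0⊕0⊕1⊕1⊕1⊕0 = 1
s8 (pos 8,9,10,11,12,13,14,15): 0⊕0⊕1⊕0⊕1⊕1⊕1⊕0 = 0
Syndrome s8…s1 = 0100 → error at position 4.
Flip position 4: 011000000101110 → 011100000101110

011100000101110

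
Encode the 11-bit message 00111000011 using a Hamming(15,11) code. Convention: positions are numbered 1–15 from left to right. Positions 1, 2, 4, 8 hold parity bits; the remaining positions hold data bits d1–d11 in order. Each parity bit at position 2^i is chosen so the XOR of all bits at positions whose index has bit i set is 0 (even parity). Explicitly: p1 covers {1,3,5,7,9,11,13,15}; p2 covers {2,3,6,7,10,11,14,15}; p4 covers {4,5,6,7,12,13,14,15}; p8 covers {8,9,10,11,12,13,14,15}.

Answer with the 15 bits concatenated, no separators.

Place data at non-parity positions: p1 p2 0 p4 0 1 1 p8 1 0 0 0 0 1 1
p1 (pos 1,3,5,7,9,11,13,15): XOR of data positions = 0⊕0⊕1⊕1⊕0⊕0⊕1 = 1
p2 (pos 2,3,6,7,10,11,14,15): XOR of data positions = 0⊕1⊕1⊕0⊕0⊕1⊕1 = 0
p4 (pos 4,5,6,7,12,13,14,15): XOR of data positions = 0⊕1⊕1⊕0⊕0⊕1⊕1 = 0
p8 (pos 8,9,10,11,12,13,14,15): XOR of data positions = 1⊕0⊕0⊕0⊕0⊕1⊕1 = 1
Codeword: 100001111000011

100001111000011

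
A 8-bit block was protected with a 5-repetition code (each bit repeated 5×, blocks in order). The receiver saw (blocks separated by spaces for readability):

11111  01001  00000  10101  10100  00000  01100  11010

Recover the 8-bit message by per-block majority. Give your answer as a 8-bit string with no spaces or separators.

Block 1 (11111): 5 ones → 1
Block 2 (01001): 2 ones → 0
Block 3 (00000): 0 ones → 0
Block 4 (10101): 3 ones → 1
Block 5 (10100): 2 ones → 0
Block 6 (00000): 0 ones → 0
Block 7 (01100): 2 ones → 0
Block 8 (11010): 3 ones → 1

10010001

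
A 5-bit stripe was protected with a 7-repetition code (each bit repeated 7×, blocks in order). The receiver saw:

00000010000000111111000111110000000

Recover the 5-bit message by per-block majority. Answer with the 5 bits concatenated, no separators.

00110

Block 1 (0000001): 1 one → 0
Block 2 (0000000): 0 ones → 0
Block 3 (1111110): 6 ones → 1
Block 4 (0011111): 5 ones → 1
Block 5 (0000000): 0 ones → 0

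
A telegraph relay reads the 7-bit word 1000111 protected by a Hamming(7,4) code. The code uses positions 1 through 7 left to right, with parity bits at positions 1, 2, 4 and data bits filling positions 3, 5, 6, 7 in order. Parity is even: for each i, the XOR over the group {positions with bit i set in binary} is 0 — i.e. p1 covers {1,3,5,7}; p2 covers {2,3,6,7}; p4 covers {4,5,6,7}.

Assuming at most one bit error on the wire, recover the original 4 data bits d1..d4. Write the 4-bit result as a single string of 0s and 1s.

s1 (pos 1,3,5,7): 1⊕0⊕1⊕1 = 1
s2 (pos 2,3,6,7): 0⊕0⊕1⊕1 = 0
s4 (pos 4,5,6,7): 0⊕1⊕1⊕1 = 1
Syndrome s4…s1 = 101 → error at position 5.
Flip position 5: 1000111 → 1000011
Read data bits from positions 3,5,6,7: 0011

0011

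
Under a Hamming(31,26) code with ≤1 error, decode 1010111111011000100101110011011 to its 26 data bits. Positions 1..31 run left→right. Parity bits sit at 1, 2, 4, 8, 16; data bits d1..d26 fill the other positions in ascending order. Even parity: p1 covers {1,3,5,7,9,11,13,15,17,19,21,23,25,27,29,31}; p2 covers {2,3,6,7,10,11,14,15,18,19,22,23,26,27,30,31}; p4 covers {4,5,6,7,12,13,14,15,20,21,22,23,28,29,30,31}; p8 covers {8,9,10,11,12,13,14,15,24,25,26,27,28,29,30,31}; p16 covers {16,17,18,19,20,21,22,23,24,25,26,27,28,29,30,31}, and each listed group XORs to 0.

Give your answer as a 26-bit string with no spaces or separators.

s1 (pos 1,3,5,7,9,11,13,15,17,19,21,23,25,27,29,31): 1⊕1⊕1⊕1⊕1⊕0⊕1⊕0⊕1⊕0⊕0⊕1⊕0⊕1⊕0⊕1 = 0
s2 (pos 2,3,6,7,10,11,14,15,18,19,22,23,26,27,30,31): 0⊕1⊕1⊕1⊕1⊕0⊕0⊕0⊕0⊕0⊕1⊕1⊕0⊕1⊕1⊕1 = 1
s4 (pos 4,5,6,7,12,13,14,15,20,21,22,23,28,29,30,31): 0⊕1⊕1⊕1⊕1⊕1⊕0⊕0⊕1⊕0⊕1⊕1⊕1⊕0⊕1⊕1 = 1
s8 (pos 8,9,10,11,12,13,14,15,24,25,26,27,28,29,30,31): 1⊕1⊕1⊕0⊕1⊕1⊕0⊕0⊕1⊕0⊕0⊕1⊕1⊕0⊕1⊕1 = 0
s16 (pos 16,17,18,19,20,21,22,23,24,25,26,27,28,29,30,31): 0⊕1⊕0⊕0⊕1⊕0⊕1⊕1⊕1⊕0⊕0⊕1⊕1⊕0⊕1⊕1 = 1
Syndrome s16…s1 = 10110 → error at position 22.
Flip position 22: 1010111111011000100101110011011 → 1010111111011000100100110011011
Read data bits from positions 3,5,6,7,9,10,11,12,13,14,15,17,18,19,20,21,22,23,24,25,26,27,28,29,30,31: 11111101100100100110011011

11111101100100100110011011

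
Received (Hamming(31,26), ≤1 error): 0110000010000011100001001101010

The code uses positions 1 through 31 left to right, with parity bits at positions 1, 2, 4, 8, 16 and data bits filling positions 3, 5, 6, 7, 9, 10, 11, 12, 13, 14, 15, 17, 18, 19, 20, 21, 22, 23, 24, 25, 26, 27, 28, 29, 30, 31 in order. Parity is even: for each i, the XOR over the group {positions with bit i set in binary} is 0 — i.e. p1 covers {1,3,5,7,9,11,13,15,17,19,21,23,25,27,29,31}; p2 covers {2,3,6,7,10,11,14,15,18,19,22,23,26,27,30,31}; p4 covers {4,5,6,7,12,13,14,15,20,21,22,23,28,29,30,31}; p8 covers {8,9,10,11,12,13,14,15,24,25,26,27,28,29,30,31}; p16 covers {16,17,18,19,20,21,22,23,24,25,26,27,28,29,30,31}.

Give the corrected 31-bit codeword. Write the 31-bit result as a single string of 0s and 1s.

s1 (pos 1,3,5,7,9,11,13,15,17,19,21,23,25,27,29,31): 0⊕1⊕0⊕0⊕1⊕0⊕0⊕1⊕1⊕0⊕0⊕0⊕1⊕0⊕0⊕0 = 1
s2 (pos 2,3,6,7,10,11,14,15,18,19,22,23,26,27,30,31): 1⊕1⊕0⊕0⊕0⊕0⊕0⊕1⊕0⊕0⊕1⊕0⊕1⊕0⊕1⊕0 = 0
s4 (pos 4,5,6,7,12,13,14,15,20,21,22,23,28,29,30,31): 0⊕0⊕0⊕0⊕0⊕0⊕0⊕1⊕0⊕0⊕1⊕0⊕1⊕0⊕1⊕0 = 0
s8 (pos 8,9,10,11,12,13,14,15,24,25,26,27,28,29,30,31): 0⊕1⊕0⊕0⊕0⊕0⊕0⊕1⊕0⊕1⊕1⊕0⊕1⊕0⊕1⊕0 = 0
s16 (pos 16,17,18,19,20,21,22,23,24,25,26,27,28,29,30,31): 1⊕1⊕0⊕0⊕0⊕0⊕1⊕0⊕0⊕1⊕1⊕0⊕1⊕0⊕1⊕0 = 1
Syndrome s16…s1 = 10001 → error at position 17.
Flip position 17: 0110000010000011100001001101010 → 0110000010000011000001001101010

0110000010000011000001001101010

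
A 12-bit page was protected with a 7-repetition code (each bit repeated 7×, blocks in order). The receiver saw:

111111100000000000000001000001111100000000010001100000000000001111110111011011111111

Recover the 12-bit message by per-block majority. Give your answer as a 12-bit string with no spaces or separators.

100010000111

Block 1 (1111111): 7 ones → 1
Block 2 (0000000): 0 ones → 0
Block 3 (0000000): 0 ones → 0
Block 4 (0010000): 1 one → 0
Block 5 (0111110): 5 ones → 1
Block 6 (0000000): 0 ones → 0
Block 7 (0100011): 3 ones → 0
Block 8 (0000000): 0 ones → 0
Block 9 (0000001): 1 one → 0
Block 10 (1111101): 6 ones → 1
Block 11 (1101101): 5 ones → 1
Block 12 (1111111): 7 ones → 1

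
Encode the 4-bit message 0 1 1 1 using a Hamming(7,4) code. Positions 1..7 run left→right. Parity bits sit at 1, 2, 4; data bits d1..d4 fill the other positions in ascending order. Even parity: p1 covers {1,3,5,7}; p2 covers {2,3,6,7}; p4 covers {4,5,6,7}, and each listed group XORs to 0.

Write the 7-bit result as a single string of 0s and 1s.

0001111

Place data at non-parity positions: p1 p2 0 p4 1 1 1
p1 (pos 1,3,5,7): XOR of data positions = 0⊕1⊕1 = 0
p2 (pos 2,3,6,7): XOR of data positions = 0⊕1⊕1 = 0
p4 (pos 4,5,6,7): XOR of data positions = 1⊕1⊕1 = 1
Codeword: 0001111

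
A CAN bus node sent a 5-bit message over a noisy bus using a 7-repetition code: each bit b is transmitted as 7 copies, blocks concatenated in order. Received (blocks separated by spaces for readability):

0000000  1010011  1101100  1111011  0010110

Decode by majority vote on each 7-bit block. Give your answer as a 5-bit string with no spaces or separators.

01110

Block 1 (0000000): 0 ones → 0
Block 2 (1010011): 4 ones → 1
Block 3 (1101100): 4 ones → 1
Block 4 (1111011): 6 ones → 1
Block 5 (0010110): 3 ones → 0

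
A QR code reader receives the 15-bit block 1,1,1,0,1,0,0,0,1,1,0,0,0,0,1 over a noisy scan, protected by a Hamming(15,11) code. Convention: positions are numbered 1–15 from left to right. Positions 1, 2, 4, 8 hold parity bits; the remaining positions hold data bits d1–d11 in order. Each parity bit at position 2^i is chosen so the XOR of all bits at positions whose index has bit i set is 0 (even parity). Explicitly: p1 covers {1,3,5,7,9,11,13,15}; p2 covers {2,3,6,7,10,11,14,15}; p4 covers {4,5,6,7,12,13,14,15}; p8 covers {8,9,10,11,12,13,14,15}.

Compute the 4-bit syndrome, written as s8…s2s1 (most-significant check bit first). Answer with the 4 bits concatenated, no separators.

s1 (pos 1,3,5,7,9,11,13,15): 1⊕1⊕1⊕0⊕1⊕0⊕0⊕1 = 1
s2 (pos 2,3,6,7,10,11,14,15): 1⊕1⊕0⊕0⊕1⊕0⊕0⊕1 = 0
s4 (pos 4,5,6,7,12,13,14,15): 0⊕1⊕0⊕0⊕0⊕0⊕0⊕1 = 0
s8 (pos 8,9,10,11,12,13,14,15): 0⊕1⊕1⊕0⊕0⊕0⊕0⊕1 = 1
Syndrome s8…s1 = 1001 → error at position 9.

1001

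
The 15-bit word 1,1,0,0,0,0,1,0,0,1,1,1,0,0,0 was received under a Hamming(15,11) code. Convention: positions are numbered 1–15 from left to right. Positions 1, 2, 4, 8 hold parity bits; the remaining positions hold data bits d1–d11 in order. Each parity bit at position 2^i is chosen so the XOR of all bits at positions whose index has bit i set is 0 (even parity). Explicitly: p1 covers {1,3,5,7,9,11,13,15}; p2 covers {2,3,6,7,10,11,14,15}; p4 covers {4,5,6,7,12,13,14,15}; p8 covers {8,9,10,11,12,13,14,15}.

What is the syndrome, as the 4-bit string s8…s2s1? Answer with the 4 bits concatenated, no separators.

s1 (pos 1,3,5,7,9,11,13,15): 1⊕0⊕0⊕1⊕0⊕1⊕0⊕0 = 1
s2 (pos 2,3,6,7,10,11,14,15): 1⊕0⊕0⊕1⊕1⊕1⊕0⊕0 = 0
s4 (pos 4,5,6,7,12,13,14,15): 0⊕0⊕0⊕1⊕1⊕0⊕0⊕0 = 0
s8 (pos 8,9,10,11,12,13,14,15): 0⊕0⊕1⊕1⊕1⊕0⊕0⊕0 = 1
Syndrome s8…s1 = 1001 → error at position 9.

1001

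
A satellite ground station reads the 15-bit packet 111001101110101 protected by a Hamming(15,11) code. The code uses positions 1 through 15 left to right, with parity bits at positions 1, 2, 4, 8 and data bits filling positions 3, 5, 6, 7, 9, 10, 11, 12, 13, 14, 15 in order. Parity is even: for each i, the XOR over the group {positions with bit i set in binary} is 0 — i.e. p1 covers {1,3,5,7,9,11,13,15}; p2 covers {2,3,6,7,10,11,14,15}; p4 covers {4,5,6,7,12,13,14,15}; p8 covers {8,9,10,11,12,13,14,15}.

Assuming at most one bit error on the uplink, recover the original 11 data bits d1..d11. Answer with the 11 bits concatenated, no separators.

s1 (pos 1,3,5,7,9,11,13,15): 1⊕1⊕0⊕1⊕1⊕1⊕1⊕1 = 1
s2 (pos 2,3,6,7,10,11,14,15): 1⊕1⊕1⊕1⊕1⊕1⊕0⊕1 = 1
s4 (pos 4,5,6,7,12,13,14,15): 0⊕0⊕1⊕1⊕0⊕1⊕0⊕1 = 0
s8 (pos 8,9,10,11,12,13,14,15): 0⊕1⊕1⊕1⊕0⊕1⊕0⊕1 = 1
Syndrome s8…s1 = 1011 → error at position 11.
Flip position 11: 111001101110101 → 111001101100101
Read data bits from positions 3,5,6,7,9,10,11,12,13,14,15: 10111100101

10111100101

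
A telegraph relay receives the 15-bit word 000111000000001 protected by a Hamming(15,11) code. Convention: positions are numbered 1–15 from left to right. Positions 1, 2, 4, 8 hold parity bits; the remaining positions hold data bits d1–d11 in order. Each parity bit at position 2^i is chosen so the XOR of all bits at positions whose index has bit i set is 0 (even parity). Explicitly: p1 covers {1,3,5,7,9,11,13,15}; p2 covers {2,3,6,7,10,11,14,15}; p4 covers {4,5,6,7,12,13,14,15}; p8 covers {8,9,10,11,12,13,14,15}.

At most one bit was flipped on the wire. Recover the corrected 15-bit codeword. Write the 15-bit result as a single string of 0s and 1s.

000111010000001

s1 (pos 1,3,5,7,9,11,13,15): 0⊕0⊕1⊕0⊕0⊕0⊕0⊕1 = 0
s2 (pos 2,3,6,7,10,11,14,15): 0⊕0⊕1⊕0⊕0⊕0⊕0⊕1 = 0
s4 (pos 4,5,6,7,12,13,14,15): 1⊕1⊕1⊕0⊕0⊕0⊕0⊕1 = 0
s8 (pos 8,9,10,11,12,13,14,15): 0⊕0⊕0⊕0⊕0⊕0⊕0⊕1 = 1
Syndrome s8…s1 = 1000 → error at position 8.
Flip position 8: 000111000000001 → 000111010000001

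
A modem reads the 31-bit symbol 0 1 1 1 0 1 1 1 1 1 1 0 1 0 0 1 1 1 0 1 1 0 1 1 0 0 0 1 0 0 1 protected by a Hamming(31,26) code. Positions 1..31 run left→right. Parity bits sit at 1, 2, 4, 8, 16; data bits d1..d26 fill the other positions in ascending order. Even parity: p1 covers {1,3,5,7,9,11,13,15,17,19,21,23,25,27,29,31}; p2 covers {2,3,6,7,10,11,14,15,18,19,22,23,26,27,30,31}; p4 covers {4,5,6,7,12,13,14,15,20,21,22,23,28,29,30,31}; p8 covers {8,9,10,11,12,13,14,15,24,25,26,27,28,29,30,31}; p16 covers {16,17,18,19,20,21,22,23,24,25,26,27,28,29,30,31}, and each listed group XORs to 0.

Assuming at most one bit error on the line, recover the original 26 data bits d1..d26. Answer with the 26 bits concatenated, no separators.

10111110100110110010001001

s1 (pos 1,3,5,7,9,11,13,15,17,19,21,23,25,27,29,31): 0⊕1⊕0⊕1⊕1⊕1⊕1⊕0⊕1⊕0⊕1⊕1⊕0⊕0⊕0⊕1 = 1
s2 (pos 2,3,6,7,10,11,14,15,18,19,22,23,26,27,30,31): 1⊕1⊕1⊕1⊕1⊕1⊕0⊕0⊕1⊕0⊕0⊕1⊕0⊕0⊕0⊕1 = 1
s4 (pos 4,5,6,7,12,13,14,15,20,21,22,23,28,29,30,31): 1⊕0⊕1⊕1⊕0⊕1⊕0⊕0⊕1⊕1⊕0⊕1⊕1⊕0⊕0⊕1 = 1
s8 (pos 8,9,10,11,12,13,14,15,24,25,26,27,28,29,30,31): 1⊕1⊕1⊕1⊕0⊕1⊕0⊕0⊕1⊕0⊕0⊕0⊕1⊕0⊕0⊕1 = 0
s16 (pos 16,17,18,19,20,21,22,23,24,25,26,27,28,29,30,31): 1⊕1⊕1⊕0⊕1⊕1⊕0⊕1⊕1⊕0⊕0⊕0⊕1⊕0⊕0⊕1 = 1
Syndrome s16…s1 = 10111 → error at position 23.
Flip position 23: 0111011111101001110110110001001 → 0111011111101001110110010001001
Read data bits from positions 3,5,6,7,9,10,11,12,13,14,15,17,18,19,20,21,22,23,24,25,26,27,28,29,30,31: 10111110100110110010001001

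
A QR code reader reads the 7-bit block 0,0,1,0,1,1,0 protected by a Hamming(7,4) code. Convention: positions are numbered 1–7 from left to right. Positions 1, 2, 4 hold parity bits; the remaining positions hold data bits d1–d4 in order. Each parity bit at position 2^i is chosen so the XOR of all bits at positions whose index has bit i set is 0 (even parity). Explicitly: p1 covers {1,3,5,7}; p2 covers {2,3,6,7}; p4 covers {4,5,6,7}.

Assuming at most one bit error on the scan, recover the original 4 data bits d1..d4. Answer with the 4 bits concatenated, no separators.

1110

s1 (pos 1,3,5,7): 0⊕1⊕1⊕0 = 0
s2 (pos 2,3,6,7): 0⊕1⊕1⊕0 = 0
s4 (pos 4,5,6,7): 0⊕1⊕1⊕0 = 0
Syndrome s4…s1 = 000 → no error.
Read data bits from positions 3,5,6,7: 1110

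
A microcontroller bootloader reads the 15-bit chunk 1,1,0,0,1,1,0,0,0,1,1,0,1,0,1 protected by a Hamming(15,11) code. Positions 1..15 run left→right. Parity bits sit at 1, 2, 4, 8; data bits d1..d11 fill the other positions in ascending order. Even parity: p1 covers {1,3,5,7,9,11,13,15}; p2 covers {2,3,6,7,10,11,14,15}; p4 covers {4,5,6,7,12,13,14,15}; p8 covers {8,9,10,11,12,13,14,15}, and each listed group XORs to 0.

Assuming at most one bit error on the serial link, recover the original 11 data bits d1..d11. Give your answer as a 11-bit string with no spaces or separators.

s1 (pos 1,3,5,7,9,11,13,15): 1⊕0⊕1⊕0⊕0⊕1⊕1⊕1 = 1
s2 (pos 2,3,6,7,10,11,14,15): 1⊕0⊕1⊕0⊕1⊕1⊕0⊕1 = 1
s4 (pos 4,5,6,7,12,13,14,15): 0⊕1⊕1⊕0⊕0⊕1⊕0⊕1 = 0
s8 (pos 8,9,10,11,12,13,14,15): 0⊕0⊕1⊕1⊕0⊕1⊕0⊕1 = 0
Syndrome s8…s1 = 0011 → error at position 3.
Flip position 3: 110011000110101 → 111011000110101
Read data bits from positions 3,5,6,7,9,10,11,12,13,14,15: 11100110101

11100110101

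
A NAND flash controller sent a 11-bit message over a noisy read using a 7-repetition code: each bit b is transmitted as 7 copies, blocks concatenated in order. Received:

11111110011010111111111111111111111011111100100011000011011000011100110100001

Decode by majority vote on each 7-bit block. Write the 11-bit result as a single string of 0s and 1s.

Block 1 (1111111): 7 ones → 1
Block 2 (0011010): 3 ones → 0
Block 3 (1111111): 7 ones → 1
Block 4 (1111111): 7 ones → 1
Block 5 (1111111): 7 ones → 1
Block 6 (0111111): 6 ones → 1
Block 7 (0010001): 2 ones → 0
Block 8 (1000011): 3 ones → 0
Block 9 (0110000): 2 ones → 0
Block 10 (1110011): 5 ones → 1
Block 11 (0100001): 2 ones → 0

10111100010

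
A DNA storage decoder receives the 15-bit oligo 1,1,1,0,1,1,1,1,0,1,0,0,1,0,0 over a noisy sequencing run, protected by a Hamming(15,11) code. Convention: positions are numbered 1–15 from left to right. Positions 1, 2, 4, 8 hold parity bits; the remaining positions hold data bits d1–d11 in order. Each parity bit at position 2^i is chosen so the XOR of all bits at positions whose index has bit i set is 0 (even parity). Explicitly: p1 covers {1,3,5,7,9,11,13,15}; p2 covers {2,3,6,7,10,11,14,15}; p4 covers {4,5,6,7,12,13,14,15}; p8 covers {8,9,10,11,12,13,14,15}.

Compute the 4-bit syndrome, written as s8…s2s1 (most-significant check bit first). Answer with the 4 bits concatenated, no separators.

s1 (pos 1,3,5,7,9,11,13,15): 1⊕1⊕1⊕1⊕0⊕0⊕1⊕0 = 1
s2 (pos 2,3,6,7,10,11,14,15): 1⊕1⊕1⊕1⊕1⊕0⊕0⊕0 = 1
s4 (pos 4,5,6,7,12,13,14,15): 0⊕1⊕1⊕1⊕0⊕1⊕0⊕0 = 0
s8 (pos 8,9,10,11,12,13,14,15): 1⊕0⊕1⊕0⊕0⊕1⊕0⊕0 = 1
Syndrome s8…s1 = 1011 → error at position 11.

1011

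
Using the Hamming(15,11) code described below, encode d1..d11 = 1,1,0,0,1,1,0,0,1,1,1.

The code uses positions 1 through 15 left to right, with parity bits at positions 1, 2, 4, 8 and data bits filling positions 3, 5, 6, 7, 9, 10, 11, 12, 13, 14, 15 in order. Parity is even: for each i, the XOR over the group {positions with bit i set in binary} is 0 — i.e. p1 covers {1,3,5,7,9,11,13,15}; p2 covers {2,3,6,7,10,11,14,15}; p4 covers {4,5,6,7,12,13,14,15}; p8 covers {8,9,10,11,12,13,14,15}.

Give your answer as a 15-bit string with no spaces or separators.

101010011100111

Place data at non-parity positions: p1 p2 1 p4 1 0 0 p8 1 1 0 0 1 1 1
p1 (pos 1,3,5,7,9,11,13,15): XOR of data positions = 1⊕1⊕0⊕1⊕0⊕1⊕1 = 1
p2 (pos 2,3,6,7,10,11,14,15): XOR of data positions = 1⊕0⊕0⊕1⊕0⊕1⊕1 = 0
p4 (pos 4,5,6,7,12,13,14,15): XOR of data positions = 1⊕0⊕0⊕0⊕1⊕1⊕1 = 0
p8 (pos 8,9,10,11,12,13,14,15): XOR of data positions = 1⊕1⊕0⊕0⊕1⊕1⊕1 = 1
Codeword: 101010011100111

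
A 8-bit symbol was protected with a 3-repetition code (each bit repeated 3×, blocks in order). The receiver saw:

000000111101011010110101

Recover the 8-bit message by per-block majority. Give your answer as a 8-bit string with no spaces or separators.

00111011

Block 1 (000): 0 ones → 0
Block 2 (000): 0 ones → 0
Block 3 (111): 3 ones → 1
Block 4 (101): 2 ones → 1
Block 5 (011): 2 ones → 1
Block 6 (010): 1 one → 0
Block 7 (110): 2 ones → 1
Block 8 (101): 2 ones → 1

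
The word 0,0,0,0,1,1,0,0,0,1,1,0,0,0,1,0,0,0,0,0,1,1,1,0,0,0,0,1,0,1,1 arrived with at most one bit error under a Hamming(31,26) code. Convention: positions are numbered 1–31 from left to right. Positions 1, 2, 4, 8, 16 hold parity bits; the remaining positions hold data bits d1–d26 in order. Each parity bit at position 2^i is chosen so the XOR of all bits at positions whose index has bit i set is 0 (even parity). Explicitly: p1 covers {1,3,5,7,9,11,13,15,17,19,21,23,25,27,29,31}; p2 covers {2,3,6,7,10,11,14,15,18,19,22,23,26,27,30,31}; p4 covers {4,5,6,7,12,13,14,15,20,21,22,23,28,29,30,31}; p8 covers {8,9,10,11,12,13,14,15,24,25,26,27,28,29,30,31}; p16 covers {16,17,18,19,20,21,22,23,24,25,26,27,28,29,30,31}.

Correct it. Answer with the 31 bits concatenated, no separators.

0001110001100010000011100001011

s1 (pos 1,3,5,7,9,11,13,15,17,19,21,23,25,27,29,31): 0⊕0⊕1⊕0⊕0⊕1⊕0⊕1⊕0⊕0⊕1⊕1⊕0⊕0⊕0⊕1 = 0
s2 (pos 2,3,6,7,10,11,14,15,18,19,22,23,26,27,30,31): 0⊕0⊕1⊕0⊕1⊕1⊕0⊕1⊕0⊕0⊕1⊕1⊕0⊕0⊕1⊕1 = 0
s4 (pos 4,5,6,7,12,13,14,15,20,21,22,23,28,29,30,31): 0⊕1⊕1⊕0⊕0⊕0⊕0⊕1⊕0⊕1⊕1⊕1⊕1⊕0⊕1⊕1 = 1
s8 (pos 8,9,10,11,12,13,14,15,24,25,26,27,28,29,30,31): 0⊕0⊕1⊕1⊕0⊕0⊕0⊕1⊕0⊕0⊕0⊕0⊕1⊕0⊕1⊕1 = 0
s16 (pos 16,17,18,19,20,21,22,23,24,25,26,27,28,29,30,31): 0⊕0⊕0⊕0⊕0⊕1⊕1⊕1⊕0⊕0⊕0⊕0⊕1⊕0⊕1⊕1 = 0
Syndrome s16…s1 = 00100 → error at position 4.
Flip position 4: 0000110001100010000011100001011 → 0001110001100010000011100001011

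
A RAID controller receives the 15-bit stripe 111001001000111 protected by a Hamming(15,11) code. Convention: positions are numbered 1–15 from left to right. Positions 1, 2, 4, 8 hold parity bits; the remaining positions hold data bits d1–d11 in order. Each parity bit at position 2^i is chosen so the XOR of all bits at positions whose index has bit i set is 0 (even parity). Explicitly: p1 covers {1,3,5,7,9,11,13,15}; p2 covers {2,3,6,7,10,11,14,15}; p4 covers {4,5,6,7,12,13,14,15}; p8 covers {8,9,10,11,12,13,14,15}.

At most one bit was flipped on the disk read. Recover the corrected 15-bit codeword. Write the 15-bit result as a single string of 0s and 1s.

110001001000111

s1 (pos 1,3,5,7,9,11,13,15): 1⊕1⊕0⊕0⊕1⊕0⊕1⊕1 = 1
s2 (pos 2,3,6,7,10,11,14,15): 1⊕1⊕1⊕0⊕0⊕0⊕1⊕1 = 1
s4 (pos 4,5,6,7,12,13,14,15): 0⊕0⊕1⊕0⊕0⊕1⊕1⊕1 = 0
s8 (pos 8,9,10,11,12,13,14,15): 0⊕1⊕0⊕0⊕0⊕1⊕1⊕1 = 0
Syndrome s8…s1 = 0011 → error at position 3.
Flip position 3: 111001001000111 → 110001001000111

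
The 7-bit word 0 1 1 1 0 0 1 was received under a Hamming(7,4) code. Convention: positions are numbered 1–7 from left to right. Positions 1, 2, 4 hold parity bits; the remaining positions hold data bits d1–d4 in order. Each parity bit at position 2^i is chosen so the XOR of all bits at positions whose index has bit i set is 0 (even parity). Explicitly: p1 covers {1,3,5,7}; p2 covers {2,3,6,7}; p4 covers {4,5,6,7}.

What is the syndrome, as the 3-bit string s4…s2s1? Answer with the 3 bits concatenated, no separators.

010

s1 (pos 1,3,5,7): 0⊕1⊕0⊕1 = 0
s2 (pos 2,3,6,7): 1⊕1⊕0⊕1 = 1
s4 (pos 4,5,6,7): 1⊕0⊕0⊕1 = 0
Syndrome s4…s1 = 010 → error at position 2.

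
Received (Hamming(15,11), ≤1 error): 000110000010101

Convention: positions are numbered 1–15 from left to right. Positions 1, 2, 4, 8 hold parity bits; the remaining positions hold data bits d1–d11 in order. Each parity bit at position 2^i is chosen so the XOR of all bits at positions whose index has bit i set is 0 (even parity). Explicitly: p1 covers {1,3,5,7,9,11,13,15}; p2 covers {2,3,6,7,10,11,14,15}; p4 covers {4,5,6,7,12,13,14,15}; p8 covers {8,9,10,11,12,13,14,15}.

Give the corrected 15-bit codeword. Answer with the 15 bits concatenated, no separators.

000110010010101

s1 (pos 1,3,5,7,9,11,13,15): 0⊕0⊕1⊕0⊕0⊕1⊕1⊕1 = 0
s2 (pos 2,3,6,7,10,11,14,15): 0⊕0⊕0⊕0⊕0⊕1⊕0⊕1 = 0
s4 (pos 4,5,6,7,12,13,14,15): 1⊕1⊕0⊕0⊕0⊕1⊕0⊕1 = 0
s8 (pos 8,9,10,11,12,13,14,15): 0⊕0⊕0⊕1⊕0⊕1⊕0⊕1 = 1
Syndrome s8…s1 = 1000 → error at position 8.
Flip position 8: 000110000010101 → 000110010010101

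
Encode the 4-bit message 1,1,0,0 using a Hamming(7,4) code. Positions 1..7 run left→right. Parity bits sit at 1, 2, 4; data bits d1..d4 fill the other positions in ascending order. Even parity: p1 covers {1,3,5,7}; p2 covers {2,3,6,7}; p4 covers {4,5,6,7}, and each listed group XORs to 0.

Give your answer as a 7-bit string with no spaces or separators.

Place data at non-parity positions: p1 p2 1 p4 1 0 0
p1 (pos 1,3,5,7): XOR of data positions = 1⊕1⊕0 = 0
p2 (pos 2,3,6,7): XOR of data positions = 1⊕0⊕0 = 1
p4 (pos 4,5,6,7): XOR of data positions = 1⊕0⊕0 = 1
Codeword: 0111100

0111100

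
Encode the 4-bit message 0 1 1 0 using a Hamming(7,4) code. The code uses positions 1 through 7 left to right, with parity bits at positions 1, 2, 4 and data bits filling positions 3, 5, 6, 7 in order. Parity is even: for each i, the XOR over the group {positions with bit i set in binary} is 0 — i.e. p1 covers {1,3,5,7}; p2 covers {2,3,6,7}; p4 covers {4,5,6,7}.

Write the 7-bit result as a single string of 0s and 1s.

Place data at non-parity positions: p1 p2 0 p4 1 1 0
p1 (pos 1,3,5,7): XOR of data positions = 0⊕1⊕0 = 1
p2 (pos 2,3,6,7): XOR of data positions = 0⊕1⊕0 = 1
p4 (pos 4,5,6,7): XOR of data positions = 1⊕1⊕0 = 0
Codeword: 1100110

1100110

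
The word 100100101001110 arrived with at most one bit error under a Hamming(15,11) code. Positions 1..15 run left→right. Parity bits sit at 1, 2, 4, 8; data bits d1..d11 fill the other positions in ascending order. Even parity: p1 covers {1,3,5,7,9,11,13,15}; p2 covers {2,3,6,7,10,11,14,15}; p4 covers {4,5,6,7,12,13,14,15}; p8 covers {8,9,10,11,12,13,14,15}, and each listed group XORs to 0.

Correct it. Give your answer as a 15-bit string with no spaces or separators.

100000101001110

s1 (pos 1,3,5,7,9,11,13,15): 1⊕0⊕0⊕1⊕1⊕0⊕1⊕0 = 0
s2 (pos 2,3,6,7,10,11,14,15): 0⊕0⊕0⊕1⊕0⊕0⊕1⊕0 = 0
s4 (pos 4,5,6,7,12,13,14,15): 1⊕0⊕0⊕1⊕1⊕1⊕1⊕0 = 1
s8 (pos 8,9,10,11,12,13,14,15): 0⊕1⊕0⊕0⊕1⊕1⊕1⊕0 = 0
Syndrome s8…s1 = 0100 → error at position 4.
Flip position 4: 100100101001110 → 100000101001110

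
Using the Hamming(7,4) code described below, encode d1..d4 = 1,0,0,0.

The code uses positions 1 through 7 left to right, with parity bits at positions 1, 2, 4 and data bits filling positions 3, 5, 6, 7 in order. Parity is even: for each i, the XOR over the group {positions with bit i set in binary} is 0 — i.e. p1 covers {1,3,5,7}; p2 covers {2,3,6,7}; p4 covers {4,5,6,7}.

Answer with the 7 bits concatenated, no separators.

Place data at non-parity positions: p1 p2 1 p4 0 0 0
p1 (pos 1,3,5,7): XOR of data positions = 1⊕0⊕0 = 1
p2 (pos 2,3,6,7): XOR of data positions = 1⊕0⊕0 = 1
p4 (pos 4,5,6,7): XOR of data positions = 0⊕0⊕0 = 0
Codeword: 1110000

1110000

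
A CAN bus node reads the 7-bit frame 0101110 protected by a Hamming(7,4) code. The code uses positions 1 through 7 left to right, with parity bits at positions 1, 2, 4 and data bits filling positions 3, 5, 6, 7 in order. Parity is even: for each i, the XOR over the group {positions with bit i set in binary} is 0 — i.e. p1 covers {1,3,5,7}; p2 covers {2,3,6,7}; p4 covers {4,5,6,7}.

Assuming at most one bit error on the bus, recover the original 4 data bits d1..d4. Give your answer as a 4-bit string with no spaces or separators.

s1 (pos 1,3,5,7): 0⊕0⊕1⊕0 = 1
s2 (pos 2,3,6,7): 1⊕0⊕1⊕0 = 0
s4 (pos 4,5,6,7): 1⊕1⊕1⊕0 = 1
Syndrome s4…s1 = 101 → error at position 5.
Flip position 5: 0101110 → 0101010
Read data bits from positions 3,5,6,7: 0010

0010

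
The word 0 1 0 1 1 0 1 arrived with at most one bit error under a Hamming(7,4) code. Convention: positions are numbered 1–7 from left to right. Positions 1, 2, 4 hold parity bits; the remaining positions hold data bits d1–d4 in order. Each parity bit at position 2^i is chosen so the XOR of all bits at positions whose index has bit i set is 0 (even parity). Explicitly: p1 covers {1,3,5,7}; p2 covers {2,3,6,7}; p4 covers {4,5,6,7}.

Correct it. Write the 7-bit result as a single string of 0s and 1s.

0100101

s1 (pos 1,3,5,7): 0⊕0⊕1⊕1 = 0
s2 (pos 2,3,6,7): 1⊕0⊕0⊕1 = 0
s4 (pos 4,5,6,7): 1⊕1⊕0⊕1 = 1
Syndrome s4…s1 = 100 → error at position 4.
Flip position 4: 0101101 → 0100101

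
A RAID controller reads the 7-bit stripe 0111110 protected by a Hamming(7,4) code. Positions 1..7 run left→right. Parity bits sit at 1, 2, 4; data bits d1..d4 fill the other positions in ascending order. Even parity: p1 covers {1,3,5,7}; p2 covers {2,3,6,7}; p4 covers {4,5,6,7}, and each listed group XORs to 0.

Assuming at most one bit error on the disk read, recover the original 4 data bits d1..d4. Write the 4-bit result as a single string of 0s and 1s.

s1 (pos 1,3,5,7): 0⊕1⊕1⊕0 = 0
s2 (pos 2,3,6,7): 1⊕1⊕1⊕0 = 1
s4 (pos 4,5,6,7): 1⊕1⊕1⊕0 = 1
Syndrome s4…s1 = 110 → error at position 6.
Flip position 6: 0111110 → 0111100
Read data bits from positions 3,5,6,7: 1100

1100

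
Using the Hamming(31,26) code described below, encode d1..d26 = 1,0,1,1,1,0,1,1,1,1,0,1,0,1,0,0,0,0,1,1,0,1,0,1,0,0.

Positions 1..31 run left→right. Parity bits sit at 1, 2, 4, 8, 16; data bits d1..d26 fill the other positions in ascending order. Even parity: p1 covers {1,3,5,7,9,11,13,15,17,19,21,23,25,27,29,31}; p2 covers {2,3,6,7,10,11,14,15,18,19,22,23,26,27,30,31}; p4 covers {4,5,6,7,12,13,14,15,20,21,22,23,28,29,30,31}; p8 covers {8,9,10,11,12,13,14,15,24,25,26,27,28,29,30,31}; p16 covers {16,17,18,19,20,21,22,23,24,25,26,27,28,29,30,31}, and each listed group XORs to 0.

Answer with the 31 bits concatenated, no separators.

Place data at non-parity positions: p1 p2 1 p4 0 1 1 p8 1 0 1 1 1 1 0 p16 1 0 1 0 0 0 0 1 1 0 1 0 1 0 0
p1 (pos 1,3,5,7,9,11,13,15,17,19,21,23,25,27,29,31): XOR of data positions = 1⊕0⊕1⊕1⊕1⊕1⊕0⊕1⊕1⊕0⊕0⊕1⊕1⊕1⊕0 = 0
p2 (pos 2,3,6,7,10,11,14,15,18,19,22,23,26,27,30,31): XOR of data positions = 1⊕1⊕1⊕0⊕1⊕1⊕0⊕0⊕1⊕0⊕0⊕0⊕1⊕0⊕0 = 1
p4 (pos 4,5,6,7,12,13,14,15,20,21,22,23,28,29,30,31): XOR of data positions = 0⊕1⊕1⊕1⊕1⊕1⊕0⊕0⊕0⊕0⊕0⊕0⊕1⊕0⊕0 = 0
p8 (pos 8,9,10,11,12,13,14,15,24,25,26,27,28,29,30,31): XOR of data positions = 1⊕0⊕1⊕1⊕1⊕1⊕0⊕1⊕1⊕0⊕1⊕0⊕1⊕0⊕0 = 1
p16 (pos 16,17,18,19,20,21,22,23,24,25,26,27,28,29,30,31): XOR of data positions = 1⊕0⊕1⊕0⊕0⊕0⊕0⊕1⊕1⊕0⊕1⊕0⊕1⊕0⊕0 = 0
Codeword: 0110011110111100101000011010100

0110011110111100101000011010100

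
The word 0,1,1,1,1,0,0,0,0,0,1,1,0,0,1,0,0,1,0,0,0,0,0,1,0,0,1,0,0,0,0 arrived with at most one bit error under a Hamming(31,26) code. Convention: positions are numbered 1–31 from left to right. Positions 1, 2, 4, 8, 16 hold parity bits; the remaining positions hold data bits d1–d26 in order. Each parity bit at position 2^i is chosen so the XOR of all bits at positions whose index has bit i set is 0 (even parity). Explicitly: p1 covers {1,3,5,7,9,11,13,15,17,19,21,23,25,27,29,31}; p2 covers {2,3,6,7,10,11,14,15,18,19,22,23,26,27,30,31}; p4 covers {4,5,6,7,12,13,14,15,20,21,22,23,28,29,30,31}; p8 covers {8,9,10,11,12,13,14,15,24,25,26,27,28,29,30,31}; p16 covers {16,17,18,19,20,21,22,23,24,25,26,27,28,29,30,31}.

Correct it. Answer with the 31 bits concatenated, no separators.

0111100000110010010000011010000

s1 (pos 1,3,5,7,9,11,13,15,17,19,21,23,25,27,29,31): 0⊕1⊕1⊕0⊕0⊕1⊕0⊕1⊕0⊕0⊕0⊕0⊕0⊕1⊕0⊕0 = 1
s2 (pos 2,3,6,7,10,11,14,15,18,19,22,23,26,27,30,31): 1⊕1⊕0⊕0⊕0⊕1⊕0⊕1⊕1⊕0⊕0⊕0⊕0⊕1⊕0⊕0 = 0
s4 (pos 4,5,6,7,12,13,14,15,20,21,22,23,28,29,30,31): 1⊕1⊕0⊕0⊕1⊕0⊕0⊕1⊕0⊕0⊕0⊕0⊕0⊕0⊕0⊕0 = 0
s8 (pos 8,9,10,11,12,13,14,15,24,25,26,27,28,29,30,31): 0⊕0⊕0⊕1⊕1⊕0⊕0⊕1⊕1⊕0⊕0⊕1⊕0⊕0⊕0⊕0 = 1
s16 (pos 16,17,18,19,20,21,22,23,24,25,26,27,28,29,30,31): 0⊕0⊕1⊕0⊕0⊕0⊕0⊕0⊕1⊕0⊕0⊕1⊕0⊕0⊕0⊕0 = 1
Syndrome s16…s1 = 11001 → error at position 25.
Flip position 25: 0111100000110010010000010010000 → 0111100000110010010000011010000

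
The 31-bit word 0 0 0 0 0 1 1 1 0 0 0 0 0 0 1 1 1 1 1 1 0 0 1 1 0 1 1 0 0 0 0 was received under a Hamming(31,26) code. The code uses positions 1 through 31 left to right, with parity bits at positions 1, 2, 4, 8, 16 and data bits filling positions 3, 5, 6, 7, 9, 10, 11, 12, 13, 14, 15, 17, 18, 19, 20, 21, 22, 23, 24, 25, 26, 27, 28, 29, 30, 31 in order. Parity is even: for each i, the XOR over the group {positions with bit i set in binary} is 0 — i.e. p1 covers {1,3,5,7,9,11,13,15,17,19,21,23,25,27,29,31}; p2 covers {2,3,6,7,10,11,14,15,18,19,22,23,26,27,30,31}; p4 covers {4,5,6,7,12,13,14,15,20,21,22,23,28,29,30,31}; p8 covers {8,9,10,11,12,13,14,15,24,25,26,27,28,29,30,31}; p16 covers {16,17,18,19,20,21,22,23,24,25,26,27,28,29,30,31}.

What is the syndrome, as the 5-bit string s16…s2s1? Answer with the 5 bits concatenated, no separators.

11100

s1 (pos 1,3,5,7,9,11,13,15,17,19,21,23,25,27,29,31): 0⊕0⊕0⊕1⊕0⊕0⊕0⊕1⊕1⊕1⊕0⊕1⊕0⊕1⊕0⊕0 = 0
s2 (pos 2,3,6,7,10,11,14,15,18,19,22,23,26,27,30,31): 0⊕0⊕1⊕1⊕0⊕0⊕0⊕1⊕1⊕1⊕0⊕1⊕1⊕1⊕0⊕0 = 0
s4 (pos 4,5,6,7,12,13,14,15,20,21,22,23,28,29,30,31): 0⊕0⊕1⊕1⊕0⊕0⊕0⊕1⊕1⊕0⊕0⊕1⊕0⊕0⊕0⊕0 = 1
s8 (pos 8,9,10,11,12,13,14,15,24,25,26,27,28,29,30,31): 1⊕0⊕0⊕0⊕0⊕0⊕0⊕1⊕1⊕0⊕1⊕1⊕0⊕0⊕0⊕0 = 1
s16 (pos 16,17,18,19,20,21,22,23,24,25,26,27,28,29,30,31): 1⊕1⊕1⊕1⊕1⊕0⊕0⊕1⊕1⊕0⊕1⊕1⊕0⊕0⊕0⊕0 = 1
Syndrome s16…s1 = 11100 → error at position 28.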